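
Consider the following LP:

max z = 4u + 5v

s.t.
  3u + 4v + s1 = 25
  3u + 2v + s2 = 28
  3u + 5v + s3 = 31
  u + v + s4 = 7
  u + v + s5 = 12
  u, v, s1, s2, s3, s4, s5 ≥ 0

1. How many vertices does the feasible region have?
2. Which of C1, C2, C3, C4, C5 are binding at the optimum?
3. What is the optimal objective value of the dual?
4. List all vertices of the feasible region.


1. 5
2. C1, C4
3. 32
4. (0, 0), (7, 0), (3, 4), (0.3333, 6), (0, 6.2)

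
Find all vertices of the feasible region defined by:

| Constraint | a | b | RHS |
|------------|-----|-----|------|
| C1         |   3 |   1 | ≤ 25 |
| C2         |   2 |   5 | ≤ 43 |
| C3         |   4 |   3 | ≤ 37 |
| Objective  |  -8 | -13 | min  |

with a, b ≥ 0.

(0, 0), (8.333, 0), (7.6, 2.2), (4, 7), (0, 8.6)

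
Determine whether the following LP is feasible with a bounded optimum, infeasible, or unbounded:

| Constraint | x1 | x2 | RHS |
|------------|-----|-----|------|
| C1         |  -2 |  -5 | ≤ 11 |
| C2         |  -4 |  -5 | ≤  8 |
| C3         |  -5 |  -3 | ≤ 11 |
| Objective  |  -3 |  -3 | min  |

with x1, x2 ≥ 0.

Unbounded (objective can decrease without bound)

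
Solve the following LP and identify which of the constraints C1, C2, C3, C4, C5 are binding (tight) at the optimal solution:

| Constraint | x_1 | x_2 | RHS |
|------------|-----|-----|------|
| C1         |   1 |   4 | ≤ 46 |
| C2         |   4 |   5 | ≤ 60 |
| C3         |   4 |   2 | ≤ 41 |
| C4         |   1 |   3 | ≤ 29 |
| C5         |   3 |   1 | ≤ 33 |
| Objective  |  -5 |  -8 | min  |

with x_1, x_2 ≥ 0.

At x_1 = 5, x_2 = 8, compute slack b - a·x for each constraint:
  C1: 46 − 37 = 9  (slack)
  C2: 60 − 60 = 0  (binding)
  C3: 41 − 36 = 5  (slack)
  C4: 29 − 29 = 0  (binding)
  C5: 33 − 23 = 10  (slack)

Optimal: x_1 = 5, x_2 = 8
Binding: C2, C4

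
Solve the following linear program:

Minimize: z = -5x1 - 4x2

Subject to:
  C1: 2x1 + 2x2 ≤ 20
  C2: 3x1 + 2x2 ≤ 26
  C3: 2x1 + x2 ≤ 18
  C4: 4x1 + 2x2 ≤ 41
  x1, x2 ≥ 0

Evaluate the objective at each vertex of the feasible region:
  z(0, 0) = 0
  z(8.667, 0) = -43.33
  z(6, 4) = -46  ←
  z(0, 10) = -40
The minimum is at x1 = 6, x2 = 4.

x1 = 6, x2 = 4, z = -46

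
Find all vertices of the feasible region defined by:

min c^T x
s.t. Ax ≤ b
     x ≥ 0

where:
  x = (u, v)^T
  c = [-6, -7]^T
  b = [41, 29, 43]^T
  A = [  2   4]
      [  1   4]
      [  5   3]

(0, 0), (8.6, 0), (5, 6), (0, 7.25)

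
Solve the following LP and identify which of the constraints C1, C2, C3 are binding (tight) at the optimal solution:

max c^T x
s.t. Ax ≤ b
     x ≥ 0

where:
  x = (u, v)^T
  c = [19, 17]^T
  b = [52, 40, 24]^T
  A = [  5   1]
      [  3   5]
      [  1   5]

At u = 10, v = 2, compute slack b - a·x for each constraint:
  C1: 52 − 52 = 0  (binding)
  C2: 40 − 40 = 0  (binding)
  C3: 24 − 20 = 4  (slack)

Optimal: u = 10, v = 2
Binding: C1, C2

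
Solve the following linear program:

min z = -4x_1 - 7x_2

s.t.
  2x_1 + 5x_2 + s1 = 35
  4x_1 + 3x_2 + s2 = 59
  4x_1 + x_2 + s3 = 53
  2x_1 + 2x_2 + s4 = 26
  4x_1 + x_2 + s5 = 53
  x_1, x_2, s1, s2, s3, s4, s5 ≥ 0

Evaluate the objective at each vertex of the feasible region:
  z(0, 0) = 0
  z(13, 0) = -52
  z(10, 3) = -61  ←
  z(0, 7) = -49
The minimum is at x_1 = 10, x_2 = 3.

x_1 = 10, x_2 = 3, z = -61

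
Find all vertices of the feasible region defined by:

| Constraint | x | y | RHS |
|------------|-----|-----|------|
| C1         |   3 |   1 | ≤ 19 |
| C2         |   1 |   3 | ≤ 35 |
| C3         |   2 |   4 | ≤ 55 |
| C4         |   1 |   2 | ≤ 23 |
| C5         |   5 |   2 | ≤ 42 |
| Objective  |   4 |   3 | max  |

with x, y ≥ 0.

(0, 0), (6.333, 0), (3, 10), (0, 11.5)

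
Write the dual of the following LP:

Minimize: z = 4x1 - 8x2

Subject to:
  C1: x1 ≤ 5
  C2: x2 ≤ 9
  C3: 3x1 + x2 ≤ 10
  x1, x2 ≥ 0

Primal min cᵀx s.t. Ax ≤ b, x ≥ 0  →  Dual max −bᵀy s.t. Aᵀy ≥ −c, y ≥ 0.

Maximize: z = -5y1 - 9y2 - 10y3

Subject to:
  y1 + 3y3 ≥ -4
  y2 + y3 ≥ 8
  y1, y2, y3 ≥ 0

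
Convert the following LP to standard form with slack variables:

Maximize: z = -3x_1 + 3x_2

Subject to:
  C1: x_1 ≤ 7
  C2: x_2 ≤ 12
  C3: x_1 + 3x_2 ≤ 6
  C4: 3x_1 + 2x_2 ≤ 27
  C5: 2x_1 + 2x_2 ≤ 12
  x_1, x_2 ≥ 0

max z = -3x_1 + 3x_2

s.t.
  x_1 + s1 = 7
  x_2 + s2 = 12
  x_1 + 3x_2 + s3 = 6
  3x_1 + 2x_2 + s4 = 27
  2x_1 + 2x_2 + s5 = 12
  x_1, x_2, s1, s2, s3, s4, s5 ≥ 0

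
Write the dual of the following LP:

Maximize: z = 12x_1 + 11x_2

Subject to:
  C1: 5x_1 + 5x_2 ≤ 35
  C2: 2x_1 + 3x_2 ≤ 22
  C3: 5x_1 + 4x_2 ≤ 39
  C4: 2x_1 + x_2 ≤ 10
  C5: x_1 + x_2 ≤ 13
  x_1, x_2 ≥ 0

Primal max cᵀx s.t. Ax ≤ b, x ≥ 0  →  Dual min bᵀy s.t. Aᵀy ≥ c, y ≥ 0.

Minimize: z = 35y1 + 22y2 + 39y3 + 10y4 + 13y5

Subject to:
  5y1 + 2y2 + 5y3 + 2y4 + y5 ≥ 12
  5y1 + 3y2 + 4y3 + y4 + y5 ≥ 11
  y1, y2, y3, y4, y5 ≥ 0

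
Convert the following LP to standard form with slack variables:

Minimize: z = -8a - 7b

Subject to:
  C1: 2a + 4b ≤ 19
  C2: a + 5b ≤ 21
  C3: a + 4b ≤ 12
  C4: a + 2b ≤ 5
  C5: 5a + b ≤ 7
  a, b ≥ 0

min z = -8a - 7b

s.t.
  2a + 4b + s1 = 19
  a + 5b + s2 = 21
  a + 4b + s3 = 12
  a + 2b + s4 = 5
  5a + b + s5 = 7
  a, b, s1, s2, s3, s4, s5 ≥ 0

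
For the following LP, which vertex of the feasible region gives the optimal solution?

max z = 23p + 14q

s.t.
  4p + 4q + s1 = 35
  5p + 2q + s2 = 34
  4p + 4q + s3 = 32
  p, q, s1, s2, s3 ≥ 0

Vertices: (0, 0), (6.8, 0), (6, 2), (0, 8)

Evaluate the objective at each vertex of the feasible region:
  z(0, 0) = 0
  z(6.8, 0) = 156.4
  z(6, 2) = 166  ←
  z(0, 8) = 112
The maximum is at p = 6, q = 2.

(6, 2)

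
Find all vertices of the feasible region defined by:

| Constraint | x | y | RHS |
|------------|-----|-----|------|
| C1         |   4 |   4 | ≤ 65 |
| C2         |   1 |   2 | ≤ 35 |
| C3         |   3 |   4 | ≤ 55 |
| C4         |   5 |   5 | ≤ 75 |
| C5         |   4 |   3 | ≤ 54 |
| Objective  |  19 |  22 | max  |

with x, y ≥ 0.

(0, 0), (13.5, 0), (9, 6), (5, 10), (0, 13.75)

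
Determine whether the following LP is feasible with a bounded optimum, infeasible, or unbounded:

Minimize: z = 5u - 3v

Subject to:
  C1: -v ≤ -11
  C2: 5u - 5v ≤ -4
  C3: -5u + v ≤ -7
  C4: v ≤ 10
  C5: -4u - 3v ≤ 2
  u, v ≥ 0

Infeasible (no feasible solution exists)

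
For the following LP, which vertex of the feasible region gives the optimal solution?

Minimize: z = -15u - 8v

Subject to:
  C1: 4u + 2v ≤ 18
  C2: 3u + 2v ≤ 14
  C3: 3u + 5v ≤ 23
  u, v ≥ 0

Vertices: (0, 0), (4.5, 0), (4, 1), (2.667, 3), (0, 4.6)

Evaluate the objective at each vertex of the feasible region:
  z(0, 0) = 0
  z(4.5, 0) = -67.5
  z(4, 1) = -68  ←
  z(2.667, 3) = -64
  z(0, 4.6) = -36.8
The minimum is at u = 4, v = 1.

(4, 1)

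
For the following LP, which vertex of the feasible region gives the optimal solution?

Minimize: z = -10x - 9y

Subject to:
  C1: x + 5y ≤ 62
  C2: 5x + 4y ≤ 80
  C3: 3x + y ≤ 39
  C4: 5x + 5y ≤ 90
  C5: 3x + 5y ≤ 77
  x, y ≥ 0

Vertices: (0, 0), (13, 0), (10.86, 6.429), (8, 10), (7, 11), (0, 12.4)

Evaluate the objective at each vertex of the feasible region:
  z(0, 0) = 0
  z(13, 0) = -130
  z(10.86, 6.429) = -166.4
  z(8, 10) = -170  ←
  z(7, 11) = -169
  z(0, 12.4) = -111.6
The minimum is at x = 8, y = 10.

(8, 10)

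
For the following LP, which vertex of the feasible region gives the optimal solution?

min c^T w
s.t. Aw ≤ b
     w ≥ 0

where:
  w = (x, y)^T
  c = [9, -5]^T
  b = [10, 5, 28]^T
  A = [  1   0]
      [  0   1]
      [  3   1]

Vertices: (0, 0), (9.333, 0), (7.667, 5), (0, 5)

Evaluate the objective at each vertex of the feasible region:
  z(0, 0) = 0
  z(9.333, 0) = 84
  z(7.667, 5) = 44
  z(0, 5) = -25  ←
The minimum is at x = 0, y = 5.

(0, 5)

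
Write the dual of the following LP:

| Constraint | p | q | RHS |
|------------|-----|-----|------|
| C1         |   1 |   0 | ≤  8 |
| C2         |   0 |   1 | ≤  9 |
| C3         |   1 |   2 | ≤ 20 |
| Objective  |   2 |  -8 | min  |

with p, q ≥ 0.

Primal min cᵀx s.t. Ax ≤ b, x ≥ 0  →  Dual max −bᵀy s.t. Aᵀy ≥ −c, y ≥ 0.

Maximize: z = -8y1 - 9y2 - 20y3

Subject to:
  y1 + y3 ≥ -2
  y2 + 2y3 ≥ 8
  y1, y2, y3 ≥ 0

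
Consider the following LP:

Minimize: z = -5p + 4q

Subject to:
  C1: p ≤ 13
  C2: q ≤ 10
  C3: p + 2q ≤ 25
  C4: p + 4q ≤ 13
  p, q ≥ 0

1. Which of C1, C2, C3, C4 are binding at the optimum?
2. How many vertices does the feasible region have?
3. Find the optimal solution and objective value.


1. C1, C4
2. 3
3. p = 13, q = 0, z = -65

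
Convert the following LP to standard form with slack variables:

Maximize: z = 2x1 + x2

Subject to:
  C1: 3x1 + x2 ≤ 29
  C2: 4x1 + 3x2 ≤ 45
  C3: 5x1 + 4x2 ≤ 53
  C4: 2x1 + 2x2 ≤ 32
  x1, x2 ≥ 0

max z = 2x1 + x2

s.t.
  3x1 + x2 + s1 = 29
  4x1 + 3x2 + s2 = 45
  5x1 + 4x2 + s3 = 53
  2x1 + 2x2 + s4 = 32
  x1, x2, s1, s2, s3, s4 ≥ 0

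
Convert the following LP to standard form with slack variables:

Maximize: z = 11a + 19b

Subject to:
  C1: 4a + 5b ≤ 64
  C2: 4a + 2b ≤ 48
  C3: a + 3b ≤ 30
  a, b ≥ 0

max z = 11a + 19b

s.t.
  4a + 5b + s1 = 64
  4a + 2b + s2 = 48
  a + 3b + s3 = 30
  a, b, s1, s2, s3 ≥ 0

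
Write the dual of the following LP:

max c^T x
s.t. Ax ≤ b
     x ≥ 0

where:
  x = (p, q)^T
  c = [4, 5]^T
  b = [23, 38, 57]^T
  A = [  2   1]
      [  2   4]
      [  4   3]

Primal max cᵀx s.t. Ax ≤ b, x ≥ 0  →  Dual min bᵀy s.t. Aᵀy ≥ c, y ≥ 0.

Minimize: z = 23y1 + 38y2 + 57y3

Subject to:
  2y1 + 2y2 + 4y3 ≥ 4
  y1 + 4y2 + 3y3 ≥ 5
  y1, y2, y3 ≥ 0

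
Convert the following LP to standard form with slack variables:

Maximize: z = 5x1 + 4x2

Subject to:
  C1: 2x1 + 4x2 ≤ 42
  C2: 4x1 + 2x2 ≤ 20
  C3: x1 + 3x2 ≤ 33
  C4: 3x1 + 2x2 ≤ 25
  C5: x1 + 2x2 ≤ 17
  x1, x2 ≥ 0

max z = 5x1 + 4x2

s.t.
  2x1 + 4x2 + s1 = 42
  4x1 + 2x2 + s2 = 20
  x1 + 3x2 + s3 = 33
  3x1 + 2x2 + s4 = 25
  x1 + 2x2 + s5 = 17
  x1, x2, s1, s2, s3, s4, s5 ≥ 0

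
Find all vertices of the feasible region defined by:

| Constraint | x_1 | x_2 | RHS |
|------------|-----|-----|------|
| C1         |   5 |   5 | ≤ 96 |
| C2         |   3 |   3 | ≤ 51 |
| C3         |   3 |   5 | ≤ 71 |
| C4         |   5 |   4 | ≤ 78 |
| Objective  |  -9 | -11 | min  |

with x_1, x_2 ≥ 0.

(0, 0), (15.6, 0), (10, 7), (7, 10), (0, 14.2)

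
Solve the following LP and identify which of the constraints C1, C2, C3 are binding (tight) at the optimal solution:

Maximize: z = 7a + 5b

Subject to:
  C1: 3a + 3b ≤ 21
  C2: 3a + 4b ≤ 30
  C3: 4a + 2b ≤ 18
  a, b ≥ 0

At a = 2, b = 5, compute slack b - a·x for each constraint:
  C1: 21 − 21 = 0  (binding)
  C2: 30 − 26 = 4  (slack)
  C3: 18 − 18 = 0  (binding)

Optimal: a = 2, b = 5
Binding: C1, C3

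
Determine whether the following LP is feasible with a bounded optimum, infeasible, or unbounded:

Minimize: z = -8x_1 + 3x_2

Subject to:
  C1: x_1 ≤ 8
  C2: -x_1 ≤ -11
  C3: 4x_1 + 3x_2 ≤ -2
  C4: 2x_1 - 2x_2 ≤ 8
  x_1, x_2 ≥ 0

Infeasible (no feasible solution exists)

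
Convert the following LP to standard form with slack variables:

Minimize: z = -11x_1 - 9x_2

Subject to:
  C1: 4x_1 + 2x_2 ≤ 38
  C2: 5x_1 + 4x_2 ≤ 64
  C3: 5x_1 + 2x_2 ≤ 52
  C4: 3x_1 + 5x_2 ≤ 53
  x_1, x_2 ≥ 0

min z = -11x_1 - 9x_2

s.t.
  4x_1 + 2x_2 + s1 = 38
  5x_1 + 4x_2 + s2 = 64
  5x_1 + 2x_2 + s3 = 52
  3x_1 + 5x_2 + s4 = 53
  x_1, x_2, s1, s2, s3, s4 ≥ 0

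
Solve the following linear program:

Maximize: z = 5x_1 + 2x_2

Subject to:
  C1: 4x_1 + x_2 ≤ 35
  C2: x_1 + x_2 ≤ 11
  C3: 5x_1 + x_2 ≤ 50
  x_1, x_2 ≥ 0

Evaluate the objective at each vertex of the feasible region:
  z(0, 0) = 0
  z(8.75, 0) = 43.75
  z(8, 3) = 46  ←
  z(0, 11) = 22
The maximum is at x_1 = 8, x_2 = 3.

x_1 = 8, x_2 = 3, z = 46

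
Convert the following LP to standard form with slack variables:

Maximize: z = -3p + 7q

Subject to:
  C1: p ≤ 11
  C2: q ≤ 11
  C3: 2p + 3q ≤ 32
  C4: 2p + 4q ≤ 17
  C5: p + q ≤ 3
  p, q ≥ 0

max z = -3p + 7q

s.t.
  p + s1 = 11
  q + s2 = 11
  2p + 3q + s3 = 32
  2p + 4q + s4 = 17
  p + q + s5 = 3
  p, q, s1, s2, s3, s4, s5 ≥ 0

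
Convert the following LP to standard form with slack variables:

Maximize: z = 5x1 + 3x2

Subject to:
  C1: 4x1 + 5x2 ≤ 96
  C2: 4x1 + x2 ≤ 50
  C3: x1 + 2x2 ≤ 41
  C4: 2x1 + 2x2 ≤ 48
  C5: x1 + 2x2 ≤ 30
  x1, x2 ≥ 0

max z = 5x1 + 3x2

s.t.
  4x1 + 5x2 + s1 = 96
  4x1 + x2 + s2 = 50
  x1 + 2x2 + s3 = 41
  2x1 + 2x2 + s4 = 48
  x1 + 2x2 + s5 = 30
  x1, x2, s1, s2, s3, s4, s5 ≥ 0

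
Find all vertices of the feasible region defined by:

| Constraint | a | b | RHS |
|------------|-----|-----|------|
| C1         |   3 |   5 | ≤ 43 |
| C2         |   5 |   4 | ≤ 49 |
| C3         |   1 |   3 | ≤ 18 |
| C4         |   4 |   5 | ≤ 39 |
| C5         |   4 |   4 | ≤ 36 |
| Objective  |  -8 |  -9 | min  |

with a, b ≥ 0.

(0, 0), (9, 0), (6, 3), (3.857, 4.714), (0, 6)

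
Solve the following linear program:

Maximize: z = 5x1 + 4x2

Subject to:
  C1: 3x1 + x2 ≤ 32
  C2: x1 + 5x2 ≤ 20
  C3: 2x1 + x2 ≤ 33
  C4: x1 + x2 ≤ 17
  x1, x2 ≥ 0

Evaluate the objective at each vertex of the feasible region:
  z(0, 0) = 0
  z(10.67, 0) = 53.33
  z(10, 2) = 58  ←
  z(0, 4) = 16
The maximum is at x1 = 10, x2 = 2.

x1 = 10, x2 = 2, z = 58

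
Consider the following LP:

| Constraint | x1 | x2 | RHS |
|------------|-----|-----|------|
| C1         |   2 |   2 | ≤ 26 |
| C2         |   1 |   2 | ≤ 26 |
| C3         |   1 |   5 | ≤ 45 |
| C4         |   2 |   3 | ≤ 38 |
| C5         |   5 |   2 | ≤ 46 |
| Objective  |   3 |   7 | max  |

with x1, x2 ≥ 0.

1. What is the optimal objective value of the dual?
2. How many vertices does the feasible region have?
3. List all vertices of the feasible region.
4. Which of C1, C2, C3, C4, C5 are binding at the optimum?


1. 71
2. 5
3. (0, 0), (9.2, 0), (6.667, 6.333), (5, 8), (0, 9)
4. C1, C3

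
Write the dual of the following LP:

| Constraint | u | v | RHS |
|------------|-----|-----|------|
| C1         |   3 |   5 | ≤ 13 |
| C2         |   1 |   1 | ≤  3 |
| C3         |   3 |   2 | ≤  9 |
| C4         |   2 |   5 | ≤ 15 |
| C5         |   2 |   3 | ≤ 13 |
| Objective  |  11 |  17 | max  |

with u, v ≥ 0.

Primal max cᵀx s.t. Ax ≤ b, x ≥ 0  →  Dual min bᵀy s.t. Aᵀy ≥ c, y ≥ 0.

Minimize: z = 13y1 + 3y2 + 9y3 + 15y4 + 13y5

Subject to:
  3y1 + y2 + 3y3 + 2y4 + 2y5 ≥ 11
  5y1 + y2 + 2y3 + 5y4 + 3y5 ≥ 17
  y1, y2, y3, y4, y5 ≥ 0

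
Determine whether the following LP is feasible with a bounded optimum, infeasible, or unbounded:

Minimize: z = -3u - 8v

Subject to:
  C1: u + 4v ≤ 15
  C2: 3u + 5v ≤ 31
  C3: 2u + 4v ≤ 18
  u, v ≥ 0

Feasible with a bounded optimal solution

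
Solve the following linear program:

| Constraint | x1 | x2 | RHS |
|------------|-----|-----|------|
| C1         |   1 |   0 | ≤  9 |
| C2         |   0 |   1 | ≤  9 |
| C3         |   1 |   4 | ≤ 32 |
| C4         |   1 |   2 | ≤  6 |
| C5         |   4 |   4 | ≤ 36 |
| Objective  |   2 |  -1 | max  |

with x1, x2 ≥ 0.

Evaluate the objective at each vertex of the feasible region:
  z(0, 0) = 0
  z(6, 0) = 12  ←
  z(0, 3) = -3
The maximum is at x1 = 6, x2 = 0.

x1 = 6, x2 = 0, z = 12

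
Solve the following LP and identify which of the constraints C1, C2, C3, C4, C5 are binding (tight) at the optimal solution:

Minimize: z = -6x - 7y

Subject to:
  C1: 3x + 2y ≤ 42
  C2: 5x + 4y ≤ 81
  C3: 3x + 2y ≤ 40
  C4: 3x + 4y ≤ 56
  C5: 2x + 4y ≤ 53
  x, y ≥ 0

At x = 8, y = 8, compute slack b - a·x for each constraint:
  C1: 42 − 40 = 2  (slack)
  C2: 81 − 72 = 9  (slack)
  C3: 40 − 40 = 0  (binding)
  C4: 56 − 56 = 0  (binding)
  C5: 53 − 48 = 5  (slack)

Optimal: x = 8, y = 8
Binding: C3, C4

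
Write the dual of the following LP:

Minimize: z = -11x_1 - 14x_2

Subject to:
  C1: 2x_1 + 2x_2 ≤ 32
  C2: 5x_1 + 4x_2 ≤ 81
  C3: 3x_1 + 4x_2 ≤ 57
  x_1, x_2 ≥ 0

Primal min cᵀx s.t. Ax ≤ b, x ≥ 0  →  Dual max −bᵀy s.t. Aᵀy ≥ −c, y ≥ 0.

Maximize: z = -32y1 - 81y2 - 57y3

Subject to:
  2y1 + 5y2 + 3y3 ≥ 11
  2y1 + 4y2 + 4y3 ≥ 14
  y1, y2, y3 ≥ 0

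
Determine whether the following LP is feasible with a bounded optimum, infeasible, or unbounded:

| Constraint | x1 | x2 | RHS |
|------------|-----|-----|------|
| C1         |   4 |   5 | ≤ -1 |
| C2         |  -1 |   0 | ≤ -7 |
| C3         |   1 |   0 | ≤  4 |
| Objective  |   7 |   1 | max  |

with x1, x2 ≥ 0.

Infeasible (no feasible solution exists)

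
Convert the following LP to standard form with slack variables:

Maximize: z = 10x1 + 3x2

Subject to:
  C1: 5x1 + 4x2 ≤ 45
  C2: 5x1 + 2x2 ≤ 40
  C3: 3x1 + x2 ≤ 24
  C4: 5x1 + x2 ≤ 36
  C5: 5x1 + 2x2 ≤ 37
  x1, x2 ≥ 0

max z = 10x1 + 3x2

s.t.
  5x1 + 4x2 + s1 = 45
  5x1 + 2x2 + s2 = 40
  3x1 + x2 + s3 = 24
  5x1 + x2 + s4 = 36
  5x1 + 2x2 + s5 = 37
  x1, x2, s1, s2, s3, s4, s5 ≥ 0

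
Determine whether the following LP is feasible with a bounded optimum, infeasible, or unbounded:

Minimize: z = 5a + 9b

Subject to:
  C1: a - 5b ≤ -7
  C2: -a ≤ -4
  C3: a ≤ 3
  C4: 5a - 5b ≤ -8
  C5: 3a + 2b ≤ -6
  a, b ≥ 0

Infeasible (no feasible solution exists)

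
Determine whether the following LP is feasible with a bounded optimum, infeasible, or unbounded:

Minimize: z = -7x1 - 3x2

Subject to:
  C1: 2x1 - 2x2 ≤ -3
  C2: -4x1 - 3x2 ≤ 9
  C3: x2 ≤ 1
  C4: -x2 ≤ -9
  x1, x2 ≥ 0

Infeasible (no feasible solution exists)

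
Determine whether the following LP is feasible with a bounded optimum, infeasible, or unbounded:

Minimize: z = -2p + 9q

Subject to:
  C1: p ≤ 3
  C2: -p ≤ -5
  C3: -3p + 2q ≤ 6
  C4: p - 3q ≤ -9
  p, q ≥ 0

Infeasible (no feasible solution exists)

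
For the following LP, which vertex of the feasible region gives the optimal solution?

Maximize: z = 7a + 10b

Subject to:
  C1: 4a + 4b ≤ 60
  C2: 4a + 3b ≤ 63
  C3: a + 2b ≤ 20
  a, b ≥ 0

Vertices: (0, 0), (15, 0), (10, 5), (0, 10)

Evaluate the objective at each vertex of the feasible region:
  z(0, 0) = 0
  z(15, 0) = 105
  z(10, 5) = 120  ←
  z(0, 10) = 100
The maximum is at a = 10, b = 5.

(10, 5)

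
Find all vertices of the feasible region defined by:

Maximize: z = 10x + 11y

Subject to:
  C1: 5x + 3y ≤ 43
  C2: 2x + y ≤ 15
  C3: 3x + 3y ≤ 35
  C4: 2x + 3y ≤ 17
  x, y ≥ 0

(0, 0), (7.5, 0), (7, 1), (0, 5.667)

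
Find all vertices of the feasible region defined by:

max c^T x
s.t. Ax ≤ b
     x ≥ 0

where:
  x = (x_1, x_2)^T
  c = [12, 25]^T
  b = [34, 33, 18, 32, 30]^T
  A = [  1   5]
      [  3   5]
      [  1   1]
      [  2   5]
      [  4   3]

(0, 0), (7.5, 0), (4.636, 3.818), (1, 6), (0, 6.4)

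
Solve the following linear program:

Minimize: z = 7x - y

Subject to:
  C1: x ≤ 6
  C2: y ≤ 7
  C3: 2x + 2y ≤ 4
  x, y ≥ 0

Evaluate the objective at each vertex of the feasible region:
  z(0, 0) = 0
  z(2, 0) = 14
  z(0, 2) = -2  ←
The minimum is at x = 0, y = 2.

x = 0, y = 2, z = -2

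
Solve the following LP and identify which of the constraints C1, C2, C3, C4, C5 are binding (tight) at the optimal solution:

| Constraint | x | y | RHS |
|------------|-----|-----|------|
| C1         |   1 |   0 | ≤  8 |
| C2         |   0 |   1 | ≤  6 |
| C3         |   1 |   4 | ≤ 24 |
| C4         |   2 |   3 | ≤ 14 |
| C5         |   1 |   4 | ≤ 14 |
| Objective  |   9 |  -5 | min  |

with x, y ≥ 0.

At x = 0, y = 3.5, compute slack b - a·x for each constraint:
  C1: 8 − 0 = 8  (slack)
  C2: 6 − 3.5 = 2.5  (slack)
  C3: 24 − 14 = 10  (slack)
  C4: 14 − 10.5 = 3.5  (slack)
  C5: 14 − 14 = 0  (binding)

Optimal: x = 0, y = 3.5
Binding: C5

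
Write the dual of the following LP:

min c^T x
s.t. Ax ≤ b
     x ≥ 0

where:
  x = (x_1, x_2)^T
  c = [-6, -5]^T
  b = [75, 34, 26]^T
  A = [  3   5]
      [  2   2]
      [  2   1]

Primal min cᵀx s.t. Ax ≤ b, x ≥ 0  →  Dual max −bᵀy s.t. Aᵀy ≥ −c, y ≥ 0.

Maximize: z = -75y1 - 34y2 - 26y3

Subject to:
  3y1 + 2y2 + 2y3 ≥ 6
  5y1 + 2y2 + y3 ≥ 5
  y1, y2, y3 ≥ 0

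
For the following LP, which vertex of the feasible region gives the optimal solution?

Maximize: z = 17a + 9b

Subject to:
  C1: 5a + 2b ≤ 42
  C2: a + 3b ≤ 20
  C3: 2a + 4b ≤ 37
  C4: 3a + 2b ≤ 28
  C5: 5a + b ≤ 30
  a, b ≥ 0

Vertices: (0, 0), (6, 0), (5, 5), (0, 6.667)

Evaluate the objective at each vertex of the feasible region:
  z(0, 0) = 0
  z(6, 0) = 102
  z(5, 5) = 130  ←
  z(0, 6.667) = 60
The maximum is at a = 5, b = 5.

(5, 5)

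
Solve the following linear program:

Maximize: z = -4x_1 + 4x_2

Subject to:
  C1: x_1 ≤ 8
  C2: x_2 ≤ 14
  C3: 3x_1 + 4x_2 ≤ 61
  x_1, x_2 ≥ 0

Evaluate the objective at each vertex of the feasible region:
  z(0, 0) = 0
  z(8, 0) = -32
  z(8, 9.25) = 5
  z(1.667, 14) = 49.33
  z(0, 14) = 56  ←
The maximum is at x_1 = 0, x_2 = 14.

x_1 = 0, x_2 = 14, z = 56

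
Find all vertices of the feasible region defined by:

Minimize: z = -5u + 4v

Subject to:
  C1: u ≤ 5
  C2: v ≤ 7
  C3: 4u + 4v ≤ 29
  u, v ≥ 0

(0, 0), (5, 0), (5, 2.25), (0.25, 7), (0, 7)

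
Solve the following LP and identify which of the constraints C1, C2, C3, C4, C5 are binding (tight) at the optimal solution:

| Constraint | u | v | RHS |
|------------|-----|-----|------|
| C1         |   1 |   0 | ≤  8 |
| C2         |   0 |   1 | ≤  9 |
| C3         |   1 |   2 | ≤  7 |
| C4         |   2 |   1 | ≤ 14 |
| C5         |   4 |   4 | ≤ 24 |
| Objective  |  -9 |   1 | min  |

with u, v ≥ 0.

At u = 6, v = 0, compute slack b - a·x for each constraint:
  C1: 8 − 6 = 2  (slack)
  C2: 9 − 0 = 9  (slack)
  C3: 7 − 6 = 1  (slack)
  C4: 14 − 12 = 2  (slack)
  C5: 24 − 24 = 0  (binding)

Optimal: u = 6, v = 0
Binding: C5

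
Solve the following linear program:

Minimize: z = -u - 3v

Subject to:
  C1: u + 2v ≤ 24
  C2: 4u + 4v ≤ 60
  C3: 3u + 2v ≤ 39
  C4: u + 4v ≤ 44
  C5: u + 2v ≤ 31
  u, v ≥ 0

Evaluate the objective at each vertex of the feasible region:
  z(0, 0) = 0
  z(13, 0) = -13
  z(9, 6) = -27
  z(6, 9) = -33
  z(4, 10) = -34  ←
  z(0, 11) = -33
The minimum is at u = 4, v = 10.

u = 4, v = 10, z = -34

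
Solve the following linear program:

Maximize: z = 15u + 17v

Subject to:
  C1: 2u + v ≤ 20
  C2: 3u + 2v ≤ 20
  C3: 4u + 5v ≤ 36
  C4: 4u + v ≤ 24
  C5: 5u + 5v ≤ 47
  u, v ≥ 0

Evaluate the objective at each vertex of the feasible region:
  z(0, 0) = 0
  z(6, 0) = 90
  z(5.6, 1.6) = 111.2
  z(4, 4) = 128  ←
  z(0, 7.2) = 122.4
The maximum is at u = 4, v = 4.

u = 4, v = 4, z = 128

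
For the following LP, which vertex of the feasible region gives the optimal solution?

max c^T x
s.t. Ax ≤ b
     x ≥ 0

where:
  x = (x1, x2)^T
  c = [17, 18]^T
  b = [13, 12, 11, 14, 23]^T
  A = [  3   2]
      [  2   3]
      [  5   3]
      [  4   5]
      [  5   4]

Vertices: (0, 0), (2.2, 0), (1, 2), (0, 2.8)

Evaluate the objective at each vertex of the feasible region:
  z(0, 0) = 0
  z(2.2, 0) = 37.4
  z(1, 2) = 53  ←
  z(0, 2.8) = 50.4
The maximum is at x1 = 1, x2 = 2.

(1, 2)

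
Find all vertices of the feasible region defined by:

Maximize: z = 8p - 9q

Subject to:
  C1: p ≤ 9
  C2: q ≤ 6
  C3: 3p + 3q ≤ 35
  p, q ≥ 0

(0, 0), (9, 0), (9, 2.667), (5.667, 6), (0, 6)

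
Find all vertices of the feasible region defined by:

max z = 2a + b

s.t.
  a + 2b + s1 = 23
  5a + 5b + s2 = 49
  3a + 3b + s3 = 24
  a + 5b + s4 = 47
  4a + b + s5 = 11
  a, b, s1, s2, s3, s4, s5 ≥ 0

(0, 0), (2.75, 0), (1, 7), (0, 8)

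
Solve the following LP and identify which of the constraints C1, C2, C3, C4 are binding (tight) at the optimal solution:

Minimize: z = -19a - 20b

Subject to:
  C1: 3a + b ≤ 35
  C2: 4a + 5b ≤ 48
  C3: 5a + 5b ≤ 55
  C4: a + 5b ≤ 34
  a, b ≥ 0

At a = 7, b = 4, compute slack b - a·x for each constraint:
  C1: 35 − 25 = 10  (slack)
  C2: 48 − 48 = 0  (binding)
  C3: 55 − 55 = 0  (binding)
  C4: 34 − 27 = 7  (slack)

Optimal: a = 7, b = 4
Binding: C2, C3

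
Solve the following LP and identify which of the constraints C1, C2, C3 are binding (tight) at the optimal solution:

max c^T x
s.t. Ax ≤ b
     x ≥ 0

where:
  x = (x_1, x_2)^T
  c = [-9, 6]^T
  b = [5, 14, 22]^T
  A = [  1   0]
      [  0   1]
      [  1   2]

At x_1 = 0, x_2 = 11, compute slack b - a·x for each constraint:
  C1: 5 − 0 = 5  (slack)
  C2: 14 − 11 = 3  (slack)
  C3: 22 − 22 = 0  (binding)

Optimal: x_1 = 0, x_2 = 11
Binding: C3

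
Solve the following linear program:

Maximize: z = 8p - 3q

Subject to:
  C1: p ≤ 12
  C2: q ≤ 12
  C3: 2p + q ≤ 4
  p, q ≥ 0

Evaluate the objective at each vertex of the feasible region:
  z(0, 0) = 0
  z(2, 0) = 16  ←
  z(0, 4) = -12
The maximum is at p = 2, q = 0.

p = 2, q = 0, z = 16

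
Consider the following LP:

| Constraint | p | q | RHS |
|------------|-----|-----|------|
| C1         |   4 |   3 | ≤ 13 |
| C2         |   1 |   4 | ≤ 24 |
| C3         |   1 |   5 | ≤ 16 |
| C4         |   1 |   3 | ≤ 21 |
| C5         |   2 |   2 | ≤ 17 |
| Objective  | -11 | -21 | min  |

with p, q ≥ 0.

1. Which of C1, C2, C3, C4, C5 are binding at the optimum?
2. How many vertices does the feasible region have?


1. C1, C3
2. 4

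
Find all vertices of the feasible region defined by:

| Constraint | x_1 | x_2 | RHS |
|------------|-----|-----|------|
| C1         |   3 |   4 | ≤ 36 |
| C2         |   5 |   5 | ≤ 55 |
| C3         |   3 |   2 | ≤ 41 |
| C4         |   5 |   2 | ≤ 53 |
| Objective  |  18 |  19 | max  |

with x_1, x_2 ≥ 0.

(0, 0), (10.6, 0), (10.33, 0.6667), (8, 3), (0, 9)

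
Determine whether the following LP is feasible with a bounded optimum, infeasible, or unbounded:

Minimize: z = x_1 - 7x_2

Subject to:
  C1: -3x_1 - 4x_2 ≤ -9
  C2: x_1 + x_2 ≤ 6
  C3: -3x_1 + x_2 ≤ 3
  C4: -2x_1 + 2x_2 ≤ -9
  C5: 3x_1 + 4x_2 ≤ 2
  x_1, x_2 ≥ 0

Infeasible (no feasible solution exists)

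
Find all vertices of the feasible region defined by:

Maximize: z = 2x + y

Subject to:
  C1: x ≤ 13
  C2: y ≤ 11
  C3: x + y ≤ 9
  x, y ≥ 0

(0, 0), (9, 0), (0, 9)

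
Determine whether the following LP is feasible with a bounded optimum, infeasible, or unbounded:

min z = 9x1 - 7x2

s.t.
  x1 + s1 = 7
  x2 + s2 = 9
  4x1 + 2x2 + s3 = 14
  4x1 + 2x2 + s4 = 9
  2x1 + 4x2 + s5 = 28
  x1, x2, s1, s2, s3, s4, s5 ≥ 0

Feasible with a bounded optimal solution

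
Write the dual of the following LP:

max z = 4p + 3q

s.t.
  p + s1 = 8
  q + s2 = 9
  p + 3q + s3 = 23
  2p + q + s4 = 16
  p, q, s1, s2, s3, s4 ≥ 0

Primal max cᵀx s.t. Ax ≤ b, x ≥ 0  →  Dual min bᵀy s.t. Aᵀy ≥ c, y ≥ 0.

Minimize: z = 8y1 + 9y2 + 23y3 + 16y4

Subject to:
  y1 + y3 + 2y4 ≥ 4
  y2 + 3y3 + y4 ≥ 3
  y1, y2, y3, y4 ≥ 0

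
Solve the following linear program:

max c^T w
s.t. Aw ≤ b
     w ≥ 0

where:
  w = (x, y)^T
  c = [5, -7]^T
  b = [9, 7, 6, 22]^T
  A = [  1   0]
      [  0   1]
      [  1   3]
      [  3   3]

Evaluate the objective at each vertex of the feasible region:
  z(0, 0) = 0
  z(6, 0) = 30  ←
  z(0, 2) = -14
The maximum is at x = 6, y = 0.

x = 6, y = 0, z = 30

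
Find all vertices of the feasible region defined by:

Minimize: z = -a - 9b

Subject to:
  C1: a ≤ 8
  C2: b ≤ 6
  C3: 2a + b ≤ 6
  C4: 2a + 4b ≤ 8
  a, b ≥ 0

(0, 0), (3, 0), (2.667, 0.6667), (0, 2)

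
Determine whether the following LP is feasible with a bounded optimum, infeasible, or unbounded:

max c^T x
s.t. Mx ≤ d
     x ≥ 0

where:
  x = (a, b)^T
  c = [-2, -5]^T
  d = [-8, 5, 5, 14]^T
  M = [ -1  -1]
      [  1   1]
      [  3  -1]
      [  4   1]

Infeasible (no feasible solution exists)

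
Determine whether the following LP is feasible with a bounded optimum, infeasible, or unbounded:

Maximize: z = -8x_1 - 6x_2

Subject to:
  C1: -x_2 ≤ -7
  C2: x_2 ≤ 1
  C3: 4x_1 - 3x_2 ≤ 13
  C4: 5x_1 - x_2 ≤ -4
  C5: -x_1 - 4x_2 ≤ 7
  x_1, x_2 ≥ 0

Infeasible (no feasible solution exists)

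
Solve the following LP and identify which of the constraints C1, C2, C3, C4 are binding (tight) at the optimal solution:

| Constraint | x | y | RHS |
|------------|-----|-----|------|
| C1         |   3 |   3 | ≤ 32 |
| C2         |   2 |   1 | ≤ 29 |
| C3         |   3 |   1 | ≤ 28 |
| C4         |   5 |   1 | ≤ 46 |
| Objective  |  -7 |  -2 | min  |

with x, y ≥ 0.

At x = 9, y = 1, compute slack b - a·x for each constraint:
  C1: 32 − 30 = 2  (slack)
  C2: 29 − 19 = 10  (slack)
  C3: 28 − 28 = 0  (binding)
  C4: 46 − 46 = 0  (binding)

Optimal: x = 9, y = 1
Binding: C3, C4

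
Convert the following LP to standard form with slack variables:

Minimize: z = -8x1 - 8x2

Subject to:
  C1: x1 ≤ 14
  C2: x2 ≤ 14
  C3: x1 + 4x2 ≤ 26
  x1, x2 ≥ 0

min z = -8x1 - 8x2

s.t.
  x1 + s1 = 14
  x2 + s2 = 14
  x1 + 4x2 + s3 = 26
  x1, x2, s1, s2, s3 ≥ 0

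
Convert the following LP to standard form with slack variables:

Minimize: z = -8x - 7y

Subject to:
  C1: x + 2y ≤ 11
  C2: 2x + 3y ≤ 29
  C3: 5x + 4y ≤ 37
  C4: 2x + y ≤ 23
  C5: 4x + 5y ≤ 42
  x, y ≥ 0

min z = -8x - 7y

s.t.
  x + 2y + s1 = 11
  2x + 3y + s2 = 29
  5x + 4y + s3 = 37
  2x + y + s4 = 23
  4x + 5y + s5 = 42
  x, y, s1, s2, s3, s4, s5 ≥ 0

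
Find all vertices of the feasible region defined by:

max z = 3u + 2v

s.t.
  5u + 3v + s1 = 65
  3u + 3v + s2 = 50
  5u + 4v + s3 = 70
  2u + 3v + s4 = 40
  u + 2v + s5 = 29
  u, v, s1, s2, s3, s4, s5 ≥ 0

(0, 0), (13, 0), (10, 5), (7.143, 8.571), (0, 13.33)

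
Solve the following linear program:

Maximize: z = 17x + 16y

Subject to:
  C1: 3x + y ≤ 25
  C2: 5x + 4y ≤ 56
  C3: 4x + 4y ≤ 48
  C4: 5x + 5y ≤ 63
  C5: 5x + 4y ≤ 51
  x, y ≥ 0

Evaluate the objective at each vertex of the feasible region:
  z(0, 0) = 0
  z(8.333, 0) = 141.7
  z(7, 4) = 183
  z(3, 9) = 195  ←
  z(0, 12) = 192
The maximum is at x = 3, y = 9.

x = 3, y = 9, z = 195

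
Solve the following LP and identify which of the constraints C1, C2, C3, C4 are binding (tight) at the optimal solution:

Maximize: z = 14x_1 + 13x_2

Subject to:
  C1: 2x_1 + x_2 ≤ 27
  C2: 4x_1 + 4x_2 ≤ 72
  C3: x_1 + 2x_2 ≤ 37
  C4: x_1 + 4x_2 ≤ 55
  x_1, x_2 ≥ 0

At x_1 = 9, x_2 = 9, compute slack b - a·x for each constraint:
  C1: 27 − 27 = 0  (binding)
  C2: 72 − 72 = 0  (binding)
  C3: 37 − 27 = 10  (slack)
  C4: 55 − 45 = 10  (slack)

Optimal: x_1 = 9, x_2 = 9
Binding: C1, C2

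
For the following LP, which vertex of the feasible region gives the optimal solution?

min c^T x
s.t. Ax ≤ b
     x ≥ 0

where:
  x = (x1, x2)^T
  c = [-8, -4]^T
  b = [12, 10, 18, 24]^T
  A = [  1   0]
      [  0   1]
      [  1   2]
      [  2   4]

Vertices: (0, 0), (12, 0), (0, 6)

Evaluate the objective at each vertex of the feasible region:
  z(0, 0) = 0
  z(12, 0) = -96  ←
  z(0, 6) = -24
The minimum is at x1 = 12, x2 = 0.

(12, 0)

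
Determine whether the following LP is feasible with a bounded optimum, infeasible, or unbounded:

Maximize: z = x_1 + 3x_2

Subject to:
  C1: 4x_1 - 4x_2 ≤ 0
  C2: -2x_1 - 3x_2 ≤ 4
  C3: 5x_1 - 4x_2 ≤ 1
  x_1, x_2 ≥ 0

Unbounded (objective can increase without bound)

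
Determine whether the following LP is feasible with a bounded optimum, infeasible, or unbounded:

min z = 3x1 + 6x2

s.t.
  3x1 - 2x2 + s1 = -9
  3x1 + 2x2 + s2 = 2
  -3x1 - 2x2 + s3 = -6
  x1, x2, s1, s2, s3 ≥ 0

Infeasible (no feasible solution exists)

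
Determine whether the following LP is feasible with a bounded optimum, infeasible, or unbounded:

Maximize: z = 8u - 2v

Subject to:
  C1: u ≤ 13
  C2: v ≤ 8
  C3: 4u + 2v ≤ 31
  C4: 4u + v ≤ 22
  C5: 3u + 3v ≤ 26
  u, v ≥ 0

Feasible with a bounded optimal solution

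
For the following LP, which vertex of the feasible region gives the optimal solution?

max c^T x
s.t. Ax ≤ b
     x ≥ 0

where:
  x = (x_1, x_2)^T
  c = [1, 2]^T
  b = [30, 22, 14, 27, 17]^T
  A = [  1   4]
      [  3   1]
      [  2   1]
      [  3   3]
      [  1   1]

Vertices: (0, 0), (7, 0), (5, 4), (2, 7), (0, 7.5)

Evaluate the objective at each vertex of the feasible region:
  z(0, 0) = 0
  z(7, 0) = 7
  z(5, 4) = 13
  z(2, 7) = 16  ←
  z(0, 7.5) = 15
The maximum is at x_1 = 2, x_2 = 7.

(2, 7)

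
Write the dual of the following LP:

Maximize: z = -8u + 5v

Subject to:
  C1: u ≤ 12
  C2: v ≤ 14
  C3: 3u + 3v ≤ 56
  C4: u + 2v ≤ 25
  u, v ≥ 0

Primal max cᵀx s.t. Ax ≤ b, x ≥ 0  →  Dual min bᵀy s.t. Aᵀy ≥ c, y ≥ 0.

Minimize: z = 12y1 + 14y2 + 56y3 + 25y4

Subject to:
  y1 + 3y3 + y4 ≥ -8
  y2 + 3y3 + 2y4 ≥ 5
  y1, y2, y3, y4 ≥ 0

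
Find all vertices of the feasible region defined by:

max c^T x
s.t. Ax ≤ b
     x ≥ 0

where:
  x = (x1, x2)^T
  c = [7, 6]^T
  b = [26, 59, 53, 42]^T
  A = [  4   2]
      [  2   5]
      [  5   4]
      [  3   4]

(0, 0), (6.5, 0), (2, 9), (0, 10.5)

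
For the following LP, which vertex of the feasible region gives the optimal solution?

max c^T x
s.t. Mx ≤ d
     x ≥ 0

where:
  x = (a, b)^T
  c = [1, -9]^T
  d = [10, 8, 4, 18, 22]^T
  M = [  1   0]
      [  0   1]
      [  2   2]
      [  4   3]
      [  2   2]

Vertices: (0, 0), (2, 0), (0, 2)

Evaluate the objective at each vertex of the feasible region:
  z(0, 0) = 0
  z(2, 0) = 2  ←
  z(0, 2) = -18
The maximum is at a = 2, b = 0.

(2, 0)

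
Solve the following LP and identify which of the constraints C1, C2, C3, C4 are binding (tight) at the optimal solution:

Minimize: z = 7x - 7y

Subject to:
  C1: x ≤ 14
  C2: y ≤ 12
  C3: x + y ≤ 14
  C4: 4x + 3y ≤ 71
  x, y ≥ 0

At x = 0, y = 12, compute slack b - a·x for each constraint:
  C1: 14 − 0 = 14  (slack)
  C2: 12 − 12 = 0  (binding)
  C3: 14 − 12 = 2  (slack)
  C4: 71 − 36 = 35  (slack)

Optimal: x = 0, y = 12
Binding: C2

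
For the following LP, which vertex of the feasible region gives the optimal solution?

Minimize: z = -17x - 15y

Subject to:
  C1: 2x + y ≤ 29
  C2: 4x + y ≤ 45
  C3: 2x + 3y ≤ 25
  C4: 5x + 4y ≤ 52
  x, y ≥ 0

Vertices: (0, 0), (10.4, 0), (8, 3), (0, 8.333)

Evaluate the objective at each vertex of the feasible region:
  z(0, 0) = 0
  z(10.4, 0) = -176.8
  z(8, 3) = -181  ←
  z(0, 8.333) = -125
The minimum is at x = 8, y = 3.

(8, 3)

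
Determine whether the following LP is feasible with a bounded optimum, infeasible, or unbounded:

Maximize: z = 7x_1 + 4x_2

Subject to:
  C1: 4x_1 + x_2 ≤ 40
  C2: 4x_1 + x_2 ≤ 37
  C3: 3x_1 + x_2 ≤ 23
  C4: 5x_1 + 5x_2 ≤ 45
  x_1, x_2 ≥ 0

Feasible with a bounded optimal solution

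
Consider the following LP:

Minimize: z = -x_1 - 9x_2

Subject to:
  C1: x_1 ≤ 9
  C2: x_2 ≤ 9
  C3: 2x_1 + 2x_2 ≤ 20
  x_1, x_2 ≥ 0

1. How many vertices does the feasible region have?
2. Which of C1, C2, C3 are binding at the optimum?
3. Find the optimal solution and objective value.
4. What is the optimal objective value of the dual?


1. 5
2. C2, C3
3. x_1 = 1, x_2 = 9, z = -82
4. -82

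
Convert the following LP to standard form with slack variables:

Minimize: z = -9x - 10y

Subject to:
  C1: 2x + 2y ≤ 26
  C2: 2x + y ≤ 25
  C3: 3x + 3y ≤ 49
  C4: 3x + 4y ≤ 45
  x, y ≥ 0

min z = -9x - 10y

s.t.
  2x + 2y + s1 = 26
  2x + y + s2 = 25
  3x + 3y + s3 = 49
  3x + 4y + s4 = 45
  x, y, s1, s2, s3, s4 ≥ 0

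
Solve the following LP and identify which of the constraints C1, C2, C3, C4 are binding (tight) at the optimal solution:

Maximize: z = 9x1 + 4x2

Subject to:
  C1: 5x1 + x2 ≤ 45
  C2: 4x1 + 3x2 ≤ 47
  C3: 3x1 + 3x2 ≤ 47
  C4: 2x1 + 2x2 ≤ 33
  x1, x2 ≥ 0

At x1 = 8, x2 = 5, compute slack b - a·x for each constraint:
  C1: 45 − 45 = 0  (binding)
  C2: 47 − 47 = 0  (binding)
  C3: 47 − 39 = 8  (slack)
  C4: 33 − 26 = 7  (slack)

Optimal: x1 = 8, x2 = 5
Binding: C1, C2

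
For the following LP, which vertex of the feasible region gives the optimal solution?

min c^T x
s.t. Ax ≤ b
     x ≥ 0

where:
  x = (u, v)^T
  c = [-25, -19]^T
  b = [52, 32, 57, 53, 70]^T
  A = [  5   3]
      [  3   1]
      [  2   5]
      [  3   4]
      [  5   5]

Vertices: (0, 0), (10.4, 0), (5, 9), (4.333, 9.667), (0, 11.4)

Evaluate the objective at each vertex of the feasible region:
  z(0, 0) = 0
  z(10.4, 0) = -260
  z(5, 9) = -296  ←
  z(4.333, 9.667) = -292
  z(0, 11.4) = -216.6
The minimum is at u = 5, v = 9.

(5, 9)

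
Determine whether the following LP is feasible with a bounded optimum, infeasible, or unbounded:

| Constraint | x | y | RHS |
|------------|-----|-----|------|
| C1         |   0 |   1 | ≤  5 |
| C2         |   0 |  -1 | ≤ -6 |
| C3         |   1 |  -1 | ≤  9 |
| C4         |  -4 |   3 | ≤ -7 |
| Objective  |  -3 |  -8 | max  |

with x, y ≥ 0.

Infeasible (no feasible solution exists)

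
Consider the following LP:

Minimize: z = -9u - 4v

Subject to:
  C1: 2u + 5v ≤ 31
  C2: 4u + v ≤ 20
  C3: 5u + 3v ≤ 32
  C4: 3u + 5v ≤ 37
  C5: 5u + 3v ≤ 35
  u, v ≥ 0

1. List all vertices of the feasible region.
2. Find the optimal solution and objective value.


1. (0, 0), (5, 0), (4, 4), (3.526, 4.789), (0, 6.2)
2. u = 4, v = 4, z = -52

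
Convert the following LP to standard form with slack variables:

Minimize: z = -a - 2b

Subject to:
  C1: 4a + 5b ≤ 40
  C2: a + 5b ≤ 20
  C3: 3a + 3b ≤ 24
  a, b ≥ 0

min z = -a - 2b

s.t.
  4a + 5b + s1 = 40
  a + 5b + s2 = 20
  3a + 3b + s3 = 24
  a, b, s1, s2, s3 ≥ 0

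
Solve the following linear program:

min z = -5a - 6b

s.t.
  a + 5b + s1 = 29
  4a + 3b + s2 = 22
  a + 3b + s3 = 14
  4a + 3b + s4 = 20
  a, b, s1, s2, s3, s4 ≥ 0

Evaluate the objective at each vertex of the feasible region:
  z(0, 0) = 0
  z(5, 0) = -25
  z(2, 4) = -34  ←
  z(0, 4.667) = -28
The minimum is at a = 2, b = 4.

a = 2, b = 4, z = -34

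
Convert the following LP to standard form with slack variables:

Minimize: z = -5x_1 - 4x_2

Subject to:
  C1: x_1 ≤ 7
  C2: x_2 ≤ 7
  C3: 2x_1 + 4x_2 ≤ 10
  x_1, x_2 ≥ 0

min z = -5x_1 - 4x_2

s.t.
  x_1 + s1 = 7
  x_2 + s2 = 7
  2x_1 + 4x_2 + s3 = 10
  x_1, x_2, s1, s2, s3 ≥ 0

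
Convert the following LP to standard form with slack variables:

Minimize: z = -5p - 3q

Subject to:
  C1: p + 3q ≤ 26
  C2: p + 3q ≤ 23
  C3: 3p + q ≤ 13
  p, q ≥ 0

min z = -5p - 3q

s.t.
  p + 3q + s1 = 26
  p + 3q + s2 = 23
  3p + q + s3 = 13
  p, q, s1, s2, s3 ≥ 0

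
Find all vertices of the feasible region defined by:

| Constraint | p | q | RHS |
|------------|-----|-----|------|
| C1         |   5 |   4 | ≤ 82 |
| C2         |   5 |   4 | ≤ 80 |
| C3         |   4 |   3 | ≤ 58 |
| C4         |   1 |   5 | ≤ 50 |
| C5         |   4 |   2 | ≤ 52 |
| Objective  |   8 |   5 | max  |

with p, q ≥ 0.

(0, 0), (13, 0), (10, 6), (8.235, 8.353), (0, 10)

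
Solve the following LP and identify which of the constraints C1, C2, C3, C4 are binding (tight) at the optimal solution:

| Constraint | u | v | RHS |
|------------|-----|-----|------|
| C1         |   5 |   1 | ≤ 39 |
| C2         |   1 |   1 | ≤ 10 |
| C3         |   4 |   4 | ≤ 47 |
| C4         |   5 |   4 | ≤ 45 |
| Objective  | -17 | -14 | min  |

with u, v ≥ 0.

At u = 5, v = 5, compute slack b - a·x for each constraint:
  C1: 39 − 30 = 9  (slack)
  C2: 10 − 10 = 0  (binding)
  C3: 47 − 40 = 7  (slack)
  C4: 45 − 45 = 0  (binding)

Optimal: u = 5, v = 5
Binding: C2, C4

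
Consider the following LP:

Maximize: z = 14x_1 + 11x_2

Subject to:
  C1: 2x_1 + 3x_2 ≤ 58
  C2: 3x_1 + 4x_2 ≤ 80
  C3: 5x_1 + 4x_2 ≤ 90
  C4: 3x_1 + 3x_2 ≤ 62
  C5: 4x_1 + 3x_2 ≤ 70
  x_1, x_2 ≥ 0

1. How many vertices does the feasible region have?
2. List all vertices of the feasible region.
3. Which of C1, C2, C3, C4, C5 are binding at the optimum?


1. 6
2. (0, 0), (17.5, 0), (10, 10), (7.333, 13.33), (4, 16.67), (0, 19.33)
3. C3, C5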